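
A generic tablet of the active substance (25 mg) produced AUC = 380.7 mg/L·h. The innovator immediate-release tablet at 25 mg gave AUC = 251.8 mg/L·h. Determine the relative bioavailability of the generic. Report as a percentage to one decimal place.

F_rel = (AUC_test/D_test) / (AUC_ref/D_ref)
      = (380.7/25) / (251.8/25)
      = 15.228 / 10.072 = 1.5119 = 151.19%

F_rel = 151.2%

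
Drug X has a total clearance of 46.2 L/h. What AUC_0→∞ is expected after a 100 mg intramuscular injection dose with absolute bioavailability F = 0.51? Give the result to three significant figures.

AUC_0→∞ = F × Dose / CL
        = 0.51 × 100 / 46.2 = 1.1039 mg/L·h

AUC = 1.10 mg/L·h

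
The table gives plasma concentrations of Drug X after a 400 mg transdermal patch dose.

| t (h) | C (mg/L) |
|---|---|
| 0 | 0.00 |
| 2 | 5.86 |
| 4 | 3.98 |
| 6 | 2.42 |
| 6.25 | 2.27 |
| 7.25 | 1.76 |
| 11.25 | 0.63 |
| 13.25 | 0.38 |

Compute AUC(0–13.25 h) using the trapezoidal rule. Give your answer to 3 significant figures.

AUC = 30.5 mg/L·h

Trapezoidal AUC_0→13.25:
  [0→2]: (0.00+5.86)/2 × 2 = 5.86
  [2→4]: (5.86+3.98)/2 × 2 = 9.84
  [4→6]: (3.98+2.42)/2 × 2 = 6.4
  [6→6.25]: (2.42+2.27)/2 × 0.25 = 0.58625
  [6.25→7.25]: (2.27+1.76)/2 × 1 = 2.015
  [7.25→11.25]: (1.76+0.63)/2 × 4 = 4.78
  [11.25→13.25]: (0.63+0.38)/2 × 2 = 1.01
  Sum = 30.49125 mg/L·h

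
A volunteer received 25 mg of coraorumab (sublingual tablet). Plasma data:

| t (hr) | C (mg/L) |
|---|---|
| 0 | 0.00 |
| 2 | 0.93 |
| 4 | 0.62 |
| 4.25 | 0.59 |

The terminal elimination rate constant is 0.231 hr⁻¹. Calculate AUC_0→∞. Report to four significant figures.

Trapezoidal AUC_0→4.25:
  [0→2]: (0.00+0.93)/2 × 2 = 0.93
  [2→4]: (0.93+0.62)/2 × 2 = 1.55
  [4→4.25]: (0.62+0.59)/2 × 0.25 = 0.15125
  Sum = 2.63125 mg/L·hr
Extrapolated tail: C_last / k_e = 0.59 / 0.231 = 2.554
AUC_0→∞ = 2.63125 + 2.554 = 5.18525 mg/L·hr

AUC = 5.185 mg/L·hr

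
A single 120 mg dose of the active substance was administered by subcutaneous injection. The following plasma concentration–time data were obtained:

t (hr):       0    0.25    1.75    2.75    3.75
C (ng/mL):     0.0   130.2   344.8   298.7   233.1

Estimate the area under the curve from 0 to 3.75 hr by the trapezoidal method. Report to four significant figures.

AUC = 960.2 ng/mL·hr

Trapezoidal AUC_0→3.75:
  [0→0.25]: (0.0+130.2)/2 × 0.25 = 16.275
  [0.25→1.75]: (130.2+344.8)/2 × 1.5 = 356.25
  [1.75→2.75]: (344.8+298.7)/2 × 1 = 321.75
  [2.75→3.75]: (298.7+233.1)/2 × 1 = 265.9
  Sum = 960.175 ng/mL·hr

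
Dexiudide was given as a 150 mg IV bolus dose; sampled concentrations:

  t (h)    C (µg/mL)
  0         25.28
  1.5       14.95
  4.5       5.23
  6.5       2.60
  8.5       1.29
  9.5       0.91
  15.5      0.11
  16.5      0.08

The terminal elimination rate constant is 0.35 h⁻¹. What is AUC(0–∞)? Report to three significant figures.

AUC = 76.6 µg/mL·h

Trapezoidal AUC_0→16.5:
  [0→1.5]: (25.28+14.95)/2 × 1.5 = 30.1725
  [1.5→4.5]: (14.95+5.23)/2 × 3 = 30.27
  [4.5→6.5]: (5.23+2.60)/2 × 2 = 7.83
  [6.5→8.5]: (2.60+1.29)/2 × 2 = 3.89
  [8.5→9.5]: (1.29+0.91)/2 × 1 = 1.1
  [9.5→15.5]: (0.91+0.11)/2 × 6 = 3.06
  [15.5→16.5]: (0.11+0.08)/2 × 1 = 0.095
  Sum = 76.4175 µg/mL·h
Extrapolated tail: C_last / k_e = 0.08 / 0.35 = 0.229
AUC_0→∞ = 76.4175 + 0.229 = 76.6465 µg/mL·h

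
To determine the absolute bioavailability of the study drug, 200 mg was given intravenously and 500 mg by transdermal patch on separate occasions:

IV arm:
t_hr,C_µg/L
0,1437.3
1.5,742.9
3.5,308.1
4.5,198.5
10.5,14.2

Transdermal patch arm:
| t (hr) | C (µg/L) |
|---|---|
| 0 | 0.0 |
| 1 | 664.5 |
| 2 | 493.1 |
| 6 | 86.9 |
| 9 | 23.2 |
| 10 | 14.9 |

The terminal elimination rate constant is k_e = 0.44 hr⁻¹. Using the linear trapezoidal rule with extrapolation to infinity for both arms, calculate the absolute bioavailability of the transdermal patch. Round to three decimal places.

F = 0.254

Trapezoidal AUC_0→10.5 (IV):
  [0→1.5]: (1437.3+742.9)/2 × 1.5 = 1635.15
  [1.5→3.5]: (742.9+308.1)/2 × 2 = 1051.0
  [3.5→4.5]: (308.1+198.5)/2 × 1 = 253.3
  [4.5→10.5]: (198.5+14.2)/2 × 6 = 638.1
  Sum = 3577.55 µg/L·hr
IV tail: 14.2/0.44 = 32.273; AUC_iv,0→∞ = 3577.55 + 32.273 = 3609.823 µg/L·hr
Trapezoidal AUC_0→10 (transdermal patch):
  [0→1]: (0.0+664.5)/2 × 1 = 332.25
  [1→2]: (664.5+493.1)/2 × 1 = 578.8
  [2→6]: (493.1+86.9)/2 × 4 = 1160.0
  [6→9]: (86.9+23.2)/2 × 3 = 165.15
  [9→10]: (23.2+14.9)/2 × 1 = 19.05
  Sum = 2255.25 µg/L·hr
transdermal patch tail: 14.9/0.44 = 33.864; AUC_ev,0→∞ = 2255.25 + 33.864 = 2289.114 µg/L·hr
F = (AUC_ev/D_ev)/(AUC_iv/D_iv) = (2289.114/500)/(3609.823/200) = 4.578228/18.049115 = 0.2537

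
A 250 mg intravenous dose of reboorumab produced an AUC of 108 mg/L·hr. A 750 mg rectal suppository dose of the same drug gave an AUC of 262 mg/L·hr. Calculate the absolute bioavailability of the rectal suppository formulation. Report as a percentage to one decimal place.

F = 80.9%

F = (AUC_ev / D_ev) / (AUC_iv / D_iv)
  = (262/750) / (108/250)
  = 0.349333 / 0.432 = 0.8086
  = 80.86%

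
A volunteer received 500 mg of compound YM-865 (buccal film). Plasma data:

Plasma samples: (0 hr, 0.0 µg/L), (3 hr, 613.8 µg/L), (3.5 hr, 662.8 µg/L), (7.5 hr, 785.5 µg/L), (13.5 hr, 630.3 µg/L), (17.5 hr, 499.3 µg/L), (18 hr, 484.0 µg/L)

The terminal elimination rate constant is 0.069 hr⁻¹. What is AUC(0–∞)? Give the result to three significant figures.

Trapezoidal AUC_0→18:
  [0→3]: (0.0+613.8)/2 × 3 = 920.7
  [3→3.5]: (613.8+662.8)/2 × 0.5 = 319.15
  [3.5→7.5]: (662.8+785.5)/2 × 4 = 2896.6
  [7.5→13.5]: (785.5+630.3)/2 × 6 = 4247.4
  [13.5→17.5]: (630.3+499.3)/2 × 4 = 2259.2
  [17.5→18]: (499.3+484.0)/2 × 0.5 = 245.825
  Sum = 10888.875 µg/L·hr
Extrapolated tail: C_last / k_e = 484.0 / 0.069 = 7014.493
AUC_0→∞ = 10888.875 + 7014.493 = 17903.368 µg/L·hr

AUC = 17900 µg/L·hr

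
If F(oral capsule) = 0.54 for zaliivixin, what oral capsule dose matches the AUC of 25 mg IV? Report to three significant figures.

D_oral = 46.3 mg

For equal systemic exposure: F × D_ev = D_iv
D_ev = D_iv / F = 25 / 0.54 = 46.2963 mg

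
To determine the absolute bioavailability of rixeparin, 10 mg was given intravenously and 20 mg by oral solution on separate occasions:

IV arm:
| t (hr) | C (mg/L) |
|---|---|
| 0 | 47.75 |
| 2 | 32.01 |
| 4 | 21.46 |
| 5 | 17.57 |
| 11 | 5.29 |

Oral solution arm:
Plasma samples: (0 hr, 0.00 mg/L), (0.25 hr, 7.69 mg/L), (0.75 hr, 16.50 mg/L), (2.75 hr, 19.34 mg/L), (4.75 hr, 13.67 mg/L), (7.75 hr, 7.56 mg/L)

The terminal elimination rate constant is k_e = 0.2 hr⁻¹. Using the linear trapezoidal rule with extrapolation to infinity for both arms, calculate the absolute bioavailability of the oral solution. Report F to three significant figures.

Trapezoidal AUC_0→11 (IV):
  [0→2]: (47.75+32.01)/2 × 2 = 79.76
  [2→4]: (32.01+21.46)/2 × 2 = 53.47
  [4→5]: (21.46+17.57)/2 × 1 = 19.515
  [5→11]: (17.57+5.29)/2 × 6 = 68.58
  Sum = 221.325 mg/L·hr
IV tail: 5.29/0.2 = 26.450; AUC_iv,0→∞ = 221.325 + 26.450 = 247.775 mg/L·hr
Trapezoidal AUC_0→7.75 (oral solution):
  [0→0.25]: (0.00+7.69)/2 × 0.25 = 0.96125
  [0.25→0.75]: (7.69+16.50)/2 × 0.5 = 6.0475
  [0.75→2.75]: (16.50+19.34)/2 × 2 = 35.84
  [2.75→4.75]: (19.34+13.67)/2 × 2 = 33.01
  [4.75→7.75]: (13.67+7.56)/2 × 3 = 31.845
  Sum = 107.70375 mg/L·hr
oral solution tail: 7.56/0.2 = 37.800; AUC_ev,0→∞ = 107.70375 + 37.800 = 145.50375 mg/L·hr
F = (AUC_ev/D_ev)/(AUC_iv/D_iv) = (145.50375/20)/(247.775/10) = 7.2751875/24.7775 = 0.2936

F = 0.294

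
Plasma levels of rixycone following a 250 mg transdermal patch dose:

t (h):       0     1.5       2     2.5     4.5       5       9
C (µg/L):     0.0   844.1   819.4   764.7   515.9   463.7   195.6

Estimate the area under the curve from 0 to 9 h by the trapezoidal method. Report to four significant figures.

AUC = 4289 µg/L·h

Trapezoidal AUC_0→9:
  [0→1.5]: (0.0+844.1)/2 × 1.5 = 633.075
  [1.5→2]: (844.1+819.4)/2 × 0.5 = 415.875
  [2→2.5]: (819.4+764.7)/2 × 0.5 = 396.025
  [2.5→4.5]: (764.7+515.9)/2 × 2 = 1280.6
  [4.5→5]: (515.9+463.7)/2 × 0.5 = 244.9
  [5→9]: (463.7+195.6)/2 × 4 = 1318.6
  Sum = 4289.075 µg/L·h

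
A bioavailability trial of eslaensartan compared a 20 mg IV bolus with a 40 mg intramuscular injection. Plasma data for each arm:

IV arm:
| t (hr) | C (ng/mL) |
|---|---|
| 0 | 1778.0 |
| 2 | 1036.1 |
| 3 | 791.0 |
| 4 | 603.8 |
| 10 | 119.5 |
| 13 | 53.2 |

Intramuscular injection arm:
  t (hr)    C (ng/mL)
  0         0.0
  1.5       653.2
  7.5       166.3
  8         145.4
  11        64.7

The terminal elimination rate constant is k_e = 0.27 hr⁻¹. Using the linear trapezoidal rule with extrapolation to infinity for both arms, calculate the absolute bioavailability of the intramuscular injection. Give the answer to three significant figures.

F = 0.254

Trapezoidal AUC_0→13 (IV):
  [0→2]: (1778.0+1036.1)/2 × 2 = 2814.1
  [2→3]: (1036.1+791.0)/2 × 1 = 913.55
  [3→4]: (791.0+603.8)/2 × 1 = 697.4
  [4→10]: (603.8+119.5)/2 × 6 = 2169.9
  [10→13]: (119.5+53.2)/2 × 3 = 259.05
  Sum = 6854.0 ng/mL·hr
IV tail: 53.2/0.27 = 197.037; AUC_iv,0→∞ = 6854.0 + 197.037 = 7051.037 ng/mL·hr
Trapezoidal AUC_0→11 (intramuscular injection):
  [0→1.5]: (0.0+653.2)/2 × 1.5 = 489.9
  [1.5→7.5]: (653.2+166.3)/2 × 6 = 2458.5
  [7.5→8]: (166.3+145.4)/2 × 0.5 = 77.925
  [8→11]: (145.4+64.7)/2 × 3 = 315.15
  Sum = 3341.475 ng/mL·hr
intramuscular injection tail: 64.7/0.27 = 239.630; AUC_ev,0→∞ = 3341.475 + 239.630 = 3581.105 ng/mL·hr
F = (AUC_ev/D_ev)/(AUC_iv/D_iv) = (3581.105/40)/(7051.037/20) = 89.527625/352.55185 = 0.2539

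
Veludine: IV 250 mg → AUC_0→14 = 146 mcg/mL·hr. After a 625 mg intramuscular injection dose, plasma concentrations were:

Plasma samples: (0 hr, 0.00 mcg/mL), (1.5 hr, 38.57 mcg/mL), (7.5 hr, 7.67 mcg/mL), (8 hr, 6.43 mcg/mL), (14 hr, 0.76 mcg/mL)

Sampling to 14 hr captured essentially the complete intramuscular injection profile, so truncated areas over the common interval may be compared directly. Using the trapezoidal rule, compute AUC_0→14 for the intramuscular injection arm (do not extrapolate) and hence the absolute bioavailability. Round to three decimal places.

Trapezoidal AUC_0→14 (intramuscular injection):
  [0→1.5]: (0.00+38.57)/2 × 1.5 = 28.9275
  [1.5→7.5]: (38.57+7.67)/2 × 6 = 138.72
  [7.5→8]: (7.67+6.43)/2 × 0.5 = 3.525
  [8→14]: (6.43+0.76)/2 × 6 = 21.57
  Sum = 192.7425 mcg/mL·hr
F = (AUC_ev/D_ev)/(AUC_iv/D_iv) = (192.7425/625)/(146/250) = 0.308388/0.584 = 0.5281

F = 0.528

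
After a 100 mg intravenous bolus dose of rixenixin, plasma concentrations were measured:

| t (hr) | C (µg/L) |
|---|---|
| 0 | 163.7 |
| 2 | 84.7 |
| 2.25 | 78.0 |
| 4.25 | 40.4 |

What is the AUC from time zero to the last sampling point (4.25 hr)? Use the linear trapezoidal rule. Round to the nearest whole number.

AUC = 387 µg/L·hr

Trapezoidal AUC_0→4.25:
  [0→2]: (163.7+84.7)/2 × 2 = 248.4
  [2→2.25]: (84.7+78.0)/2 × 0.25 = 20.3375
  [2.25→4.25]: (78.0+40.4)/2 × 2 = 118.4
  Sum = 387.1375 µg/L·hr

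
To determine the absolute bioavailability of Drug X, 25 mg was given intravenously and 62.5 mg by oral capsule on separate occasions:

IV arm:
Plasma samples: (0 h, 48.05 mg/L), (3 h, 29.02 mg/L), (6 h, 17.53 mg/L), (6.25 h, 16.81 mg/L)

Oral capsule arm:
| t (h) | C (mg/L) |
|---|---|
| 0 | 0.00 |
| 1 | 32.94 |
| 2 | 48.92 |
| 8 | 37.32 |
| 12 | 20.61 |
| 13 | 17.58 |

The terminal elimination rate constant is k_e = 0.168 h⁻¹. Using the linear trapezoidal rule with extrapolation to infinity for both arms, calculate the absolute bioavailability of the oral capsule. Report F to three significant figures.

F = 0.767

Trapezoidal AUC_0→6.25 (IV):
  [0→3]: (48.05+29.02)/2 × 3 = 115.605
  [3→6]: (29.02+17.53)/2 × 3 = 69.825
  [6→6.25]: (17.53+16.81)/2 × 0.25 = 4.2925
  Sum = 189.7225 mg/L·h
IV tail: 16.81/0.168 = 100.060; AUC_iv,0→∞ = 189.7225 + 100.060 = 289.7825 mg/L·h
Trapezoidal AUC_0→13 (oral capsule):
  [0→1]: (0.00+32.94)/2 × 1 = 16.47
  [1→2]: (32.94+48.92)/2 × 1 = 40.93
  [2→8]: (48.92+37.32)/2 × 6 = 258.72
  [8→12]: (37.32+20.61)/2 × 4 = 115.86
  [12→13]: (20.61+17.58)/2 × 1 = 19.095
  Sum = 451.075 mg/L·h
oral capsule tail: 17.58/0.168 = 104.643; AUC_ev,0→∞ = 451.075 + 104.643 = 555.718 mg/L·h
F = (AUC_ev/D_ev)/(AUC_iv/D_iv) = (555.718/62.5)/(289.7825/25) = 8.891488/11.5913 = 0.7671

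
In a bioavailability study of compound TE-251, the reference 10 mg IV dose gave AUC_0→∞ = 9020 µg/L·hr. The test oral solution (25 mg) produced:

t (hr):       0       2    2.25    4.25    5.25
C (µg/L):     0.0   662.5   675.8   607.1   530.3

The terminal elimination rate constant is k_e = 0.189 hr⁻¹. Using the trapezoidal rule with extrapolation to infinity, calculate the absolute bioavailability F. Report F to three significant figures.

F = 0.243

Trapezoidal AUC_0→5.25 (oral solution):
  [0→2]: (0.0+662.5)/2 × 2 = 662.5
  [2→2.25]: (662.5+675.8)/2 × 0.25 = 167.2875
  [2.25→4.25]: (675.8+607.1)/2 × 2 = 1282.9
  [4.25→5.25]: (607.1+530.3)/2 × 1 = 568.7
  Sum = 2681.3875 µg/L·hr
Tail: C_last/k_e = 530.3/0.189 = 2805.820
AUC_0→∞ (oral solution) = 2681.3875 + 2805.820 = 5487.2075 µg/L·hr
F = (AUC_ev/D_ev)/(AUC_iv/D_iv) = (5487.2075/25)/(9020/10) = 219.4883/902 = 0.2433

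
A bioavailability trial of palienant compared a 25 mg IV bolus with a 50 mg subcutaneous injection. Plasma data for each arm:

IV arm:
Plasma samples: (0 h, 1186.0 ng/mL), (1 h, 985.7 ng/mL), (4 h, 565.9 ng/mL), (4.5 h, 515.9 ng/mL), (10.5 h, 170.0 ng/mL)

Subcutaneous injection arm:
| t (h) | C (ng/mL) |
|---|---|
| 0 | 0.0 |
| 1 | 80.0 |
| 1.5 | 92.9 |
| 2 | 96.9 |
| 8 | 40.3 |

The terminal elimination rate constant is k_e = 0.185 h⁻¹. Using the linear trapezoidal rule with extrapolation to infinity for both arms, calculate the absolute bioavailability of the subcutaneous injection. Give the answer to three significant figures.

F = 0.0571

Trapezoidal AUC_0→10.5 (IV):
  [0→1]: (1186.0+985.7)/2 × 1 = 1085.85
  [1→4]: (985.7+565.9)/2 × 3 = 2327.4
  [4→4.5]: (565.9+515.9)/2 × 0.5 = 270.45
  [4.5→10.5]: (515.9+170.0)/2 × 6 = 2057.7
  Sum = 5741.4 ng/mL·h
IV tail: 170.0/0.185 = 918.919; AUC_iv,0→∞ = 5741.4 + 918.919 = 6660.319 ng/mL·h
Trapezoidal AUC_0→8 (subcutaneous injection):
  [0→1]: (0.0+80.0)/2 × 1 = 40.0
  [1→1.5]: (80.0+92.9)/2 × 0.5 = 43.225
  [1.5→2]: (92.9+96.9)/2 × 0.5 = 47.45
  [2→8]: (96.9+40.3)/2 × 6 = 411.6
  Sum = 542.275 ng/mL·h
subcutaneous injection tail: 40.3/0.185 = 217.838; AUC_ev,0→∞ = 542.275 + 217.838 = 760.113 ng/mL·h
F = (AUC_ev/D_ev)/(AUC_iv/D_iv) = (760.113/50)/(6660.319/25) = 15.20226/266.41276 = 0.0571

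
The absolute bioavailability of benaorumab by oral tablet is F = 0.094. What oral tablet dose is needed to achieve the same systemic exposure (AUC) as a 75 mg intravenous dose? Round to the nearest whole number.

For equal systemic exposure: F × D_ev = D_iv
D_ev = D_iv / F = 75 / 0.094 = 797.872 mg

D_oral = 798 mg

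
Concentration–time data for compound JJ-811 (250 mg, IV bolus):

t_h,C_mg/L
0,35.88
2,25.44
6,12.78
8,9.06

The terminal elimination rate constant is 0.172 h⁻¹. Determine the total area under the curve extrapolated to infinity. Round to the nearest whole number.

AUC = 212 mg/L·h

Trapezoidal AUC_0→8:
  [0→2]: (35.88+25.44)/2 × 2 = 61.32
  [2→6]: (25.44+12.78)/2 × 4 = 76.44
  [6→8]: (12.78+9.06)/2 × 2 = 21.84
  Sum = 159.6 mg/L·h
Extrapolated tail: C_last / k_e = 9.06 / 0.172 = 52.674
AUC_0→∞ = 159.6 + 52.674 = 212.274 mg/L·h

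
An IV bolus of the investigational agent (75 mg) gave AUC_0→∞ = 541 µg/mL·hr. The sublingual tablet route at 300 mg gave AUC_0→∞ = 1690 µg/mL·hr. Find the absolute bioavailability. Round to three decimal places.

F = (AUC_ev / D_ev) / (AUC_iv / D_iv)
  = (1690/300) / (541/75)
  = 5.63333 / 7.21333 = 0.7810

F = 0.781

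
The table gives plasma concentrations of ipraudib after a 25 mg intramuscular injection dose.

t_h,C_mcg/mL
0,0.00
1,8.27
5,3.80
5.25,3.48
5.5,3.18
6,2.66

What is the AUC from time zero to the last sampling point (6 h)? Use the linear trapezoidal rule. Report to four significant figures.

Trapezoidal AUC_0→6:
  [0→1]: (0.00+8.27)/2 × 1 = 4.135
  [1→5]: (8.27+3.80)/2 × 4 = 24.14
  [5→5.25]: (3.80+3.48)/2 × 0.25 = 0.91
  [5.25→5.5]: (3.48+3.18)/2 × 0.25 = 0.8325
  [5.5→6]: (3.18+2.66)/2 × 0.5 = 1.46
  Sum = 31.4775 mcg/mL·h

AUC = 31.48 mcg/mL·h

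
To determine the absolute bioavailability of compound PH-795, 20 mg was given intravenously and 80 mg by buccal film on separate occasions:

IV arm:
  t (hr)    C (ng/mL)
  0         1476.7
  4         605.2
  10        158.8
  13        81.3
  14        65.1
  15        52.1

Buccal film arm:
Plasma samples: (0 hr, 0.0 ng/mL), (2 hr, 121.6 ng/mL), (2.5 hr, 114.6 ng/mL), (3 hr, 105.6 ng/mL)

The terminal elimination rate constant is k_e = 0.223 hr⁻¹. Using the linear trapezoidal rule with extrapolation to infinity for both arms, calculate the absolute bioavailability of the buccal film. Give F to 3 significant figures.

F = 0.0247

Trapezoidal AUC_0→15 (IV):
  [0→4]: (1476.7+605.2)/2 × 4 = 4163.8
  [4→10]: (605.2+158.8)/2 × 6 = 2292.0
  [10→13]: (158.8+81.3)/2 × 3 = 360.15
  [13→14]: (81.3+65.1)/2 × 1 = 73.2
  [14→15]: (65.1+52.1)/2 × 1 = 58.6
  Sum = 6947.75 ng/mL·hr
IV tail: 52.1/0.223 = 233.632; AUC_iv,0→∞ = 6947.75 + 233.632 = 7181.382 ng/mL·hr
Trapezoidal AUC_0→3 (buccal film):
  [0→2]: (0.0+121.6)/2 × 2 = 121.6
  [2→2.5]: (121.6+114.6)/2 × 0.5 = 59.05
  [2.5→3]: (114.6+105.6)/2 × 0.5 = 55.05
  Sum = 235.7 ng/mL·hr
buccal film tail: 105.6/0.223 = 473.543; AUC_ev,0→∞ = 235.7 + 473.543 = 709.243 ng/mL·hr
F = (AUC_ev/D_ev)/(AUC_iv/D_iv) = (709.243/80)/(7181.382/20) = 8.8655375/359.0691 = 0.0247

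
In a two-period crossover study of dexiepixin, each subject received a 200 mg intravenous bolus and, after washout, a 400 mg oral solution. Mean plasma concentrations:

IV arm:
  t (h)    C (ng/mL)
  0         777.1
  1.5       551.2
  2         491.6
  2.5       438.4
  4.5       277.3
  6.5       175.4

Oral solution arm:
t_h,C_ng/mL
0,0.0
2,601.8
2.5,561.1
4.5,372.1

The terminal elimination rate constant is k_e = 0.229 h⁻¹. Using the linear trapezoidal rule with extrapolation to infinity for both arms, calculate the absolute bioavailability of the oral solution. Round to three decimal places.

Trapezoidal AUC_0→6.5 (IV):
  [0→1.5]: (777.1+551.2)/2 × 1.5 = 996.225
  [1.5→2]: (551.2+491.6)/2 × 0.5 = 260.7
  [2→2.5]: (491.6+438.4)/2 × 0.5 = 232.5
  [2.5→4.5]: (438.4+277.3)/2 × 2 = 715.7
  [4.5→6.5]: (277.3+175.4)/2 × 2 = 452.7
  Sum = 2657.825 ng/mL·h
IV tail: 175.4/0.229 = 765.939; AUC_iv,0→∞ = 2657.825 + 765.939 = 3423.764 ng/mL·h
Trapezoidal AUC_0→4.5 (oral solution):
  [0→2]: (0.0+601.8)/2 × 2 = 601.8
  [2→2.5]: (601.8+561.1)/2 × 0.5 = 290.725
  [2.5→4.5]: (561.1+372.1)/2 × 2 = 933.2
  Sum = 1825.725 ng/mL·h
oral solution tail: 372.1/0.229 = 1624.891; AUC_ev,0→∞ = 1825.725 + 1624.891 = 3450.616 ng/mL·h
F = (AUC_ev/D_ev)/(AUC_iv/D_iv) = (3450.616/400)/(3423.764/200) = 8.62654/17.11882 = 0.5039

F = 0.504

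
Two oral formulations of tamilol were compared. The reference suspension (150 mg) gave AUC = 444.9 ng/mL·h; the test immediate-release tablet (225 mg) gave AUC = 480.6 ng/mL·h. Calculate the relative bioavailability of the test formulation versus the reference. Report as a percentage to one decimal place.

F_rel = 72.0%

F_rel = (AUC_test/D_test) / (AUC_ref/D_ref)
      = (480.6/225) / (444.9/150)
      = 2.136 / 2.966 = 0.7202 = 72.02%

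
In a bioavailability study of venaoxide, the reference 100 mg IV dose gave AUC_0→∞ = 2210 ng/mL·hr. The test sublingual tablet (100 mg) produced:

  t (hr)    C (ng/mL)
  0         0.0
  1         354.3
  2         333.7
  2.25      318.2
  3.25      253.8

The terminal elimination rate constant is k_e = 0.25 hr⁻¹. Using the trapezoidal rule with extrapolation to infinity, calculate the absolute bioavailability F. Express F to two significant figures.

Trapezoidal AUC_0→3.25 (sublingual tablet):
  [0→1]: (0.0+354.3)/2 × 1 = 177.15
  [1→2]: (354.3+333.7)/2 × 1 = 344.0
  [2→2.25]: (333.7+318.2)/2 × 0.25 = 81.4875
  [2.25→3.25]: (318.2+253.8)/2 × 1 = 286.0
  Sum = 888.6375 ng/mL·hr
Tail: C_last/k_e = 253.8/0.25 = 1015.200
AUC_0→∞ (sublingual tablet) = 888.6375 + 1015.200 = 1903.8375 ng/mL·hr
F = (AUC_ev/D_ev)/(AUC_iv/D_iv) = (1903.8375/100)/(2210/100) = 19.038375/22.1 = 0.8615

F = 0.86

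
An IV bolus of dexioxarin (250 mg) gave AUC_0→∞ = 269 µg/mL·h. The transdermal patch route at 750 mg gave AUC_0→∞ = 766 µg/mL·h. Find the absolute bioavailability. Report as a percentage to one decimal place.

F = (AUC_ev / D_ev) / (AUC_iv / D_iv)
  = (766/750) / (269/250)
  = 1.02133 / 1.076 = 0.9492
  = 94.92%

F = 94.9%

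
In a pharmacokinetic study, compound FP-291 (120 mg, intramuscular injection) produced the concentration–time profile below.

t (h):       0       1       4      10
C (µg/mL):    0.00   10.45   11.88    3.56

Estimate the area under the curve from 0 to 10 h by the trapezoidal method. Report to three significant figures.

Trapezoidal AUC_0→10:
  [0→1]: (0.00+10.45)/2 × 1 = 5.225
  [1→4]: (10.45+11.88)/2 × 3 = 33.495
  [4→10]: (11.88+3.56)/2 × 6 = 46.32
  Sum = 85.04 µg/mL·h

AUC = 85.0 µg/mL·h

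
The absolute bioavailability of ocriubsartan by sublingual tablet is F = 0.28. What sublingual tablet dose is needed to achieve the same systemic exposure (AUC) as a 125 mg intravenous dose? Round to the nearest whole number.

For equal systemic exposure: F × D_ev = D_iv
D_ev = D_iv / F = 125 / 0.28 = 446.429 mg

D_sublingual = 446 mg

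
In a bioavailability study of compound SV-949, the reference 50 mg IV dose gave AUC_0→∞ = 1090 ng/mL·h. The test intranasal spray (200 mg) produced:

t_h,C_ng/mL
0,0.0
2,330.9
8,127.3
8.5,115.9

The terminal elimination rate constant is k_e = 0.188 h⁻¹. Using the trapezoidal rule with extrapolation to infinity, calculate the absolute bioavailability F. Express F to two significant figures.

F = 0.55

Trapezoidal AUC_0→8.5 (intranasal spray):
  [0→2]: (0.0+330.9)/2 × 2 = 330.9
  [2→8]: (330.9+127.3)/2 × 6 = 1374.6
  [8→8.5]: (127.3+115.9)/2 × 0.5 = 60.8
  Sum = 1766.3 ng/mL·h
Tail: C_last/k_e = 115.9/0.188 = 616.489
AUC_0→∞ (intranasal spray) = 1766.3 + 616.489 = 2382.789 ng/mL·h
F = (AUC_ev/D_ev)/(AUC_iv/D_iv) = (2382.789/200)/(1090/50) = 11.913945/21.8 = 0.5465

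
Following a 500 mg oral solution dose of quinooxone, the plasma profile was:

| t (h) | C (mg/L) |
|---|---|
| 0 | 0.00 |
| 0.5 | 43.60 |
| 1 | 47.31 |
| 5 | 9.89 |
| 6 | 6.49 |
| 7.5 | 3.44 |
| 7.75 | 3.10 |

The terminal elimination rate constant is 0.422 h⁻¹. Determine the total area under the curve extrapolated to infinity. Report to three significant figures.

Trapezoidal AUC_0→7.75:
  [0→0.5]: (0.00+43.60)/2 × 0.5 = 10.9
  [0.5→1]: (43.60+47.31)/2 × 0.5 = 22.7275
  [1→5]: (47.31+9.89)/2 × 4 = 114.4
  [5→6]: (9.89+6.49)/2 × 1 = 8.19
  [6→7.5]: (6.49+3.44)/2 × 1.5 = 7.4475
  [7.5→7.75]: (3.44+3.10)/2 × 0.25 = 0.8175
  Sum = 164.4825 mg/L·h
Extrapolated tail: C_last / k_e = 3.10 / 0.422 = 7.346
AUC_0→∞ = 164.4825 + 7.346 = 171.8285 mg/L·h

AUC = 172 mg/L·h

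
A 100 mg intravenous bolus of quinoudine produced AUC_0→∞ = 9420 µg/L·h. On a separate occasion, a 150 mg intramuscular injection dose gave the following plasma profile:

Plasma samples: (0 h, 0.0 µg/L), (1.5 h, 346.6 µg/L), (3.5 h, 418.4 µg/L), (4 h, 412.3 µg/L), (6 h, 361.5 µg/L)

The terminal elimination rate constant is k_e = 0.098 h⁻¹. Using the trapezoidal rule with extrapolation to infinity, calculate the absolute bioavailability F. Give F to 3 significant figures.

F = 0.403

Trapezoidal AUC_0→6 (intramuscular injection):
  [0→1.5]: (0.0+346.6)/2 × 1.5 = 259.95
  [1.5→3.5]: (346.6+418.4)/2 × 2 = 765.0
  [3.5→4]: (418.4+412.3)/2 × 0.5 = 207.675
  [4→6]: (412.3+361.5)/2 × 2 = 773.8
  Sum = 2006.425 µg/L·h
Tail: C_last/k_e = 361.5/0.098 = 3688.776
AUC_0→∞ (intramuscular injection) = 2006.425 + 3688.776 = 5695.201 µg/L·h
F = (AUC_ev/D_ev)/(AUC_iv/D_iv) = (5695.201/150)/(9420/100) = 37.968/94.2 = 0.4031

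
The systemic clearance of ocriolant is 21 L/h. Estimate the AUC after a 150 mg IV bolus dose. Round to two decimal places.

AUC_0→∞ = Dose_iv / CL
        = 150 / 21 = 7.14286 mg/L·h

AUC = 7.14 mg/L·h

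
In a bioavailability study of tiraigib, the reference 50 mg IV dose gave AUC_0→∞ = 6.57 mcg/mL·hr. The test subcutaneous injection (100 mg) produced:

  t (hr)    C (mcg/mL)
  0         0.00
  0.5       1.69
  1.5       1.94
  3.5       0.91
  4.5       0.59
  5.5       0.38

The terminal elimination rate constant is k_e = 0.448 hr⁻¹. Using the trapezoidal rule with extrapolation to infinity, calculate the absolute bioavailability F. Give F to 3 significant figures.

Trapezoidal AUC_0→5.5 (subcutaneous injection):
  [0→0.5]: (0.00+1.69)/2 × 0.5 = 0.4225
  [0.5→1.5]: (1.69+1.94)/2 × 1 = 1.815
  [1.5→3.5]: (1.94+0.91)/2 × 2 = 2.85
  [3.5→4.5]: (0.91+0.59)/2 × 1 = 0.75
  [4.5→5.5]: (0.59+0.38)/2 × 1 = 0.485
  Sum = 6.3225 mcg/mL·hr
Tail: C_last/k_e = 0.38/0.448 = 0.848
AUC_0→∞ (subcutaneous injection) = 6.3225 + 0.848 = 7.1705 mcg/mL·hr
F = (AUC_ev/D_ev)/(AUC_iv/D_iv) = (7.1705/100)/(6.57/50) = 0.071705/0.1314 = 0.5457

F = 0.546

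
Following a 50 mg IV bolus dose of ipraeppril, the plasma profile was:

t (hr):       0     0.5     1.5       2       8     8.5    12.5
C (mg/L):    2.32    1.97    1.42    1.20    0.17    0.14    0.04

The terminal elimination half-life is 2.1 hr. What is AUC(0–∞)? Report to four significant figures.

AUC = 8.091 mg/L·hr

Trapezoidal AUC_0→12.5:
  [0→0.5]: (2.32+1.97)/2 × 0.5 = 1.0725
  [0.5→1.5]: (1.97+1.42)/2 × 1 = 1.695
  [1.5→2]: (1.42+1.20)/2 × 0.5 = 0.655
  [2→8]: (1.20+0.17)/2 × 6 = 4.11
  [8→8.5]: (0.17+0.14)/2 × 0.5 = 0.0775
  [8.5→12.5]: (0.14+0.04)/2 × 4 = 0.36
  Sum = 7.97 mg/L·hr
k_e = ln2 / t½ = 0.693147 / 2.1 = 0.3301 hr^-1
Extrapolated tail: C_last / k_e = 0.04 / 0.3301 = 0.121
AUC_0→∞ = 7.97 + 0.121 = 8.091 mg/L·hr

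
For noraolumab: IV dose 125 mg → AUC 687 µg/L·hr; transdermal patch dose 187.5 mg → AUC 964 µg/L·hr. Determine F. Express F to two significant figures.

F = (AUC_ev / D_ev) / (AUC_iv / D_iv)
  = (964/187.5) / (687/125)
  = 5.14133 / 5.496 = 0.9355

F = 0.94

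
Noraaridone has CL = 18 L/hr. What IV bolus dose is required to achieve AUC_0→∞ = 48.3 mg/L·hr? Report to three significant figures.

Dose_iv = CL × AUC_0→∞
     = 18 × 48.3 = 869.4 mg

Dose = 869 mg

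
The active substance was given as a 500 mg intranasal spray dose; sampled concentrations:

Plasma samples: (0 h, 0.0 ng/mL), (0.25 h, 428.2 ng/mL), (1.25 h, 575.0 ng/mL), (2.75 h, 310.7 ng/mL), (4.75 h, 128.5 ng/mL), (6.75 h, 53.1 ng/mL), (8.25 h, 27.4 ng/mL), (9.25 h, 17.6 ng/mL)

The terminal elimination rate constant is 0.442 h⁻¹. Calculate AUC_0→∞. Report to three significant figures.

AUC = 1960 ng/mL·h

Trapezoidal AUC_0→9.25:
  [0→0.25]: (0.0+428.2)/2 × 0.25 = 53.525
  [0.25→1.25]: (428.2+575.0)/2 × 1 = 501.6
  [1.25→2.75]: (575.0+310.7)/2 × 1.5 = 664.275
  [2.75→4.75]: (310.7+128.5)/2 × 2 = 439.2
  [4.75→6.75]: (128.5+53.1)/2 × 2 = 181.6
  [6.75→8.25]: (53.1+27.4)/2 × 1.5 = 60.375
  [8.25→9.25]: (27.4+17.6)/2 × 1 = 22.5
  Sum = 1923.075 ng/mL·h
Extrapolated tail: C_last / k_e = 17.6 / 0.442 = 39.819
AUC_0→∞ = 1923.075 + 39.819 = 1962.894 ng/mL·h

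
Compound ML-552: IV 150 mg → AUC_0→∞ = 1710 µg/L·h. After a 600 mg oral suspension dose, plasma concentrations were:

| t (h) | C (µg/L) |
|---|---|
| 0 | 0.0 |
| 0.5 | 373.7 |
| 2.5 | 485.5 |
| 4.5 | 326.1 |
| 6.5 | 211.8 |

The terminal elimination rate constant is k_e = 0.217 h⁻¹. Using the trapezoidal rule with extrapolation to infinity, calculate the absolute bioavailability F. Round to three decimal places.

Trapezoidal AUC_0→6.5 (oral suspension):
  [0→0.5]: (0.0+373.7)/2 × 0.5 = 93.425
  [0.5→2.5]: (373.7+485.5)/2 × 2 = 859.2
  [2.5→4.5]: (485.5+326.1)/2 × 2 = 811.6
  [4.5→6.5]: (326.1+211.8)/2 × 2 = 537.9
  Sum = 2302.125 µg/L·h
Tail: C_last/k_e = 211.8/0.217 = 976.037
AUC_0→∞ (oral suspension) = 2302.125 + 976.037 = 3278.162 µg/L·h
F = (AUC_ev/D_ev)/(AUC_iv/D_iv) = (3278.162/600)/(1710/150) = 5.4636/11.4 = 0.4793

F = 0.479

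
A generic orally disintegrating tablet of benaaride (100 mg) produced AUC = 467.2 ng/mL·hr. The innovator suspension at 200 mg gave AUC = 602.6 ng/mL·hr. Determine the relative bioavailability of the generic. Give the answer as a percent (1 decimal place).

F_rel = 155.1%

F_rel = (AUC_test/D_test) / (AUC_ref/D_ref)
      = (467.2/100) / (602.6/200)
      = 4.672 / 3.013 = 1.5506 = 155.06%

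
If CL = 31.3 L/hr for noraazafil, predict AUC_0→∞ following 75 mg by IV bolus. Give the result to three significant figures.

AUC_0→∞ = Dose_iv / CL
        = 75 / 31.3 = 2.39617 mg/L·hr

AUC = 2.40 mg/L·hr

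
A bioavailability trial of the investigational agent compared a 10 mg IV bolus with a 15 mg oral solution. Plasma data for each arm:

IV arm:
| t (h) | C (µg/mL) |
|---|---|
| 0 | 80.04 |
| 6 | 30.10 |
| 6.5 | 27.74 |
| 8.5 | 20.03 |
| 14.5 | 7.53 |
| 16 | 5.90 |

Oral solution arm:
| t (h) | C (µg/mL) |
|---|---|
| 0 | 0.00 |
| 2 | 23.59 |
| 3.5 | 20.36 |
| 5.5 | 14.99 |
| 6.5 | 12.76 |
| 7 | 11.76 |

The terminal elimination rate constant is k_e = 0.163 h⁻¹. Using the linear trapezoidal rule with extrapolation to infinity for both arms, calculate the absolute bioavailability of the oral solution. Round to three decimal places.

F = 0.235

Trapezoidal AUC_0→16 (IV):
  [0→6]: (80.04+30.10)/2 × 6 = 330.42
  [6→6.5]: (30.10+27.74)/2 × 0.5 = 14.46
  [6.5→8.5]: (27.74+20.03)/2 × 2 = 47.77
  [8.5→14.5]: (20.03+7.53)/2 × 6 = 82.68
  [14.5→16]: (7.53+5.90)/2 × 1.5 = 10.0725
  Sum = 485.4025 µg/mL·h
IV tail: 5.90/0.163 = 36.196; AUC_iv,0→∞ = 485.4025 + 36.196 = 521.5985 µg/mL·h
Trapezoidal AUC_0→7 (oral solution):
  [0→2]: (0.00+23.59)/2 × 2 = 23.59
  [2→3.5]: (23.59+20.36)/2 × 1.5 = 32.9625
  [3.5→5.5]: (20.36+14.99)/2 × 2 = 35.35
  [5.5→6.5]: (14.99+12.76)/2 × 1 = 13.875
  [6.5→7]: (12.76+11.76)/2 × 0.5 = 6.13
  Sum = 111.9075 µg/mL·h
oral solution tail: 11.76/0.163 = 72.147; AUC_ev,0→∞ = 111.9075 + 72.147 = 184.0545 µg/mL·h
F = (AUC_ev/D_ev)/(AUC_iv/D_iv) = (184.0545/15)/(521.5985/10) = 12.2703/52.15985 = 0.2352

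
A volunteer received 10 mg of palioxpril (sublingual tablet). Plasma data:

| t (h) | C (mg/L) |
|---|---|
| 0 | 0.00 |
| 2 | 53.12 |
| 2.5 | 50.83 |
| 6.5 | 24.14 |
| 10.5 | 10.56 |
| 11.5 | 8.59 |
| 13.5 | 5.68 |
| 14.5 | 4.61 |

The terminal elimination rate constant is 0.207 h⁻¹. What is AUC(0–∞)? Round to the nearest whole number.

Trapezoidal AUC_0→14.5:
  [0→2]: (0.00+53.12)/2 × 2 = 53.12
  [2→2.5]: (53.12+50.83)/2 × 0.5 = 25.9875
  [2.5→6.5]: (50.83+24.14)/2 × 4 = 149.94
  [6.5→10.5]: (24.14+10.56)/2 × 4 = 69.4
  [10.5→11.5]: (10.56+8.59)/2 × 1 = 9.575
  [11.5→13.5]: (8.59+5.68)/2 × 2 = 14.27
  [13.5→14.5]: (5.68+4.61)/2 × 1 = 5.145
  Sum = 327.4375 mg/L·h
Extrapolated tail: C_last / k_e = 4.61 / 0.207 = 22.271
AUC_0→∞ = 327.4375 + 22.271 = 349.7085 mg/L·h

AUC = 350 mg/L·h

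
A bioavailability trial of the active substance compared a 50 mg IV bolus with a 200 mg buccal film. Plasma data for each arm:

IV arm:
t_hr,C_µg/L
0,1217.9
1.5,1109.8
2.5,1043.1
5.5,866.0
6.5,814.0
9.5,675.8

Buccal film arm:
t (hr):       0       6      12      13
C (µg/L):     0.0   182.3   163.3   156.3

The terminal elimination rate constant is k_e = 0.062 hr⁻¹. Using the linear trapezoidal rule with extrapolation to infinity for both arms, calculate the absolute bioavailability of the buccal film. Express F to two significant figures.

F = 0.054

Trapezoidal AUC_0→9.5 (IV):
  [0→1.5]: (1217.9+1109.8)/2 × 1.5 = 1745.775
  [1.5→2.5]: (1109.8+1043.1)/2 × 1 = 1076.45
  [2.5→5.5]: (1043.1+866.0)/2 × 3 = 2863.65
  [5.5→6.5]: (866.0+814.0)/2 × 1 = 840.0
  [6.5→9.5]: (814.0+675.8)/2 × 3 = 2234.7
  Sum = 8760.575 µg/L·hr
IV tail: 675.8/0.062 = 10900.000; AUC_iv,0→∞ = 8760.575 + 10900.000 = 19660.575 µg/L·hr
Trapezoidal AUC_0→13 (buccal film):
  [0→6]: (0.0+182.3)/2 × 6 = 546.9
  [6→12]: (182.3+163.3)/2 × 6 = 1036.8
  [12→13]: (163.3+156.3)/2 × 1 = 159.8
  Sum = 1743.5 µg/L·hr
buccal film tail: 156.3/0.062 = 2520.968; AUC_ev,0→∞ = 1743.5 + 2520.968 = 4264.468 µg/L·hr
F = (AUC_ev/D_ev)/(AUC_iv/D_iv) = (4264.468/200)/(19660.575/50) = 21.32234/393.2115 = 0.0542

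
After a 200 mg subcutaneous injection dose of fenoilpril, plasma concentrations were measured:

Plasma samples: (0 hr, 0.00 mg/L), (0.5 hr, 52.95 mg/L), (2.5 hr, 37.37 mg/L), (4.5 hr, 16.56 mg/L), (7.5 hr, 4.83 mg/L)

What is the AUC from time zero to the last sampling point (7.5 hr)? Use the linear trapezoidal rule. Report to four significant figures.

AUC = 189.6 mg/L·hr

Trapezoidal AUC_0→7.5:
  [0→0.5]: (0.00+52.95)/2 × 0.5 = 13.2375
  [0.5→2.5]: (52.95+37.37)/2 × 2 = 90.32
  [2.5→4.5]: (37.37+16.56)/2 × 2 = 53.93
  [4.5→7.5]: (16.56+4.83)/2 × 3 = 32.085
  Sum = 189.5725 mg/L·hr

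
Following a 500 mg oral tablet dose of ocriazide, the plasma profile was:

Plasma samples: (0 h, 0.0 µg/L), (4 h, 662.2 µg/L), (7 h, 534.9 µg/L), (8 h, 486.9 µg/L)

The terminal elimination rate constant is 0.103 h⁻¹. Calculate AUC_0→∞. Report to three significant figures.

Trapezoidal AUC_0→8:
  [0→4]: (0.0+662.2)/2 × 4 = 1324.4
  [4→7]: (662.2+534.9)/2 × 3 = 1795.65
  [7→8]: (534.9+486.9)/2 × 1 = 510.9
  Sum = 3630.95 µg/L·h
Extrapolated tail: C_last / k_e = 486.9 / 0.103 = 4727.184
AUC_0→∞ = 3630.95 + 4727.184 = 8358.134 µg/L·h

AUC = 8360 µg/L·h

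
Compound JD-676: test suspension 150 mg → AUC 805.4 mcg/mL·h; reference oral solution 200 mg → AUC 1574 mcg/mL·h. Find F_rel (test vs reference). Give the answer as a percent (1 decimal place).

F_rel = 68.2%

F_rel = (AUC_test/D_test) / (AUC_ref/D_ref)
      = (805.4/150) / (1574/200)
      = 5.36933 / 7.87 = 0.6823 = 68.23%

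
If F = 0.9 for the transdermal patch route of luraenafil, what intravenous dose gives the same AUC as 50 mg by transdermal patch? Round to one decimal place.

D_iv = 45.0 mg

Systemic exposure from an extravascular dose = F × D_ev, so the equivalent IV dose is F × D_ev.
D_iv = F × D_ev = 0.9 × 50 = 45 mg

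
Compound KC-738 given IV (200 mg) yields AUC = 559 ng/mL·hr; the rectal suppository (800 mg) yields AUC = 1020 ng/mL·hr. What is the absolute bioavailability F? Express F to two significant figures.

F = (AUC_ev / D_ev) / (AUC_iv / D_iv)
  = (1020/800) / (559/200)
  = 1.275 / 2.795 = 0.4562

F = 0.46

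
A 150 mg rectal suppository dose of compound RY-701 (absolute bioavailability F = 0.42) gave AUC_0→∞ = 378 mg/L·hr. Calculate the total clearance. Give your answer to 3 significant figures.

CL = 0.167 L/hr

CL = F × Dose / AUC_0→∞
   = 0.42 × 150 / 378 = 0.166667 L/hr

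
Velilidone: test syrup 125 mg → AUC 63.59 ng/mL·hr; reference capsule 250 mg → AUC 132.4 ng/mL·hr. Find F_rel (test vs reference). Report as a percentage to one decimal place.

F_rel = (AUC_test/D_test) / (AUC_ref/D_ref)
      = (63.59/125) / (132.4/250)
      = 0.50872 / 0.5296 = 0.9606 = 96.06%

F_rel = 96.1%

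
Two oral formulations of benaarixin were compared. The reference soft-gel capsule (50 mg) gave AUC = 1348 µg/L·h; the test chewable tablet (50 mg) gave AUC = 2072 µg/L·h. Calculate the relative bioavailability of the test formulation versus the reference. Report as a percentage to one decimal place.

F_rel = (AUC_test/D_test) / (AUC_ref/D_ref)
      = (2072/50) / (1348/50)
      = 41.44 / 26.96 = 1.5371 = 153.71%

F_rel = 153.7%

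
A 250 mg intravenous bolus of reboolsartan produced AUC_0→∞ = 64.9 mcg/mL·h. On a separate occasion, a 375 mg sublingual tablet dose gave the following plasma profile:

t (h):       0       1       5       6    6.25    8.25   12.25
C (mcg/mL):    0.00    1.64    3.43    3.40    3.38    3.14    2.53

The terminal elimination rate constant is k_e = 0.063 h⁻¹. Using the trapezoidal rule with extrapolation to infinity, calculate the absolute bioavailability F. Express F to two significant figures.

F = 0.75

Trapezoidal AUC_0→12.25 (sublingual tablet):
  [0→1]: (0.00+1.64)/2 × 1 = 0.82
  [1→5]: (1.64+3.43)/2 × 4 = 10.14
  [5→6]: (3.43+3.40)/2 × 1 = 3.415
  [6→6.25]: (3.40+3.38)/2 × 0.25 = 0.8475
  [6.25→8.25]: (3.38+3.14)/2 × 2 = 6.52
  [8.25→12.25]: (3.14+2.53)/2 × 4 = 11.34
  Sum = 33.0825 mcg/mL·h
Tail: C_last/k_e = 2.53/0.063 = 40.159
AUC_0→∞ (sublingual tablet) = 33.0825 + 40.159 = 73.2415 mcg/mL·h
F = (AUC_ev/D_ev)/(AUC_iv/D_iv) = (73.2415/375)/(64.9/250) = 0.195311/0.2596 = 0.7524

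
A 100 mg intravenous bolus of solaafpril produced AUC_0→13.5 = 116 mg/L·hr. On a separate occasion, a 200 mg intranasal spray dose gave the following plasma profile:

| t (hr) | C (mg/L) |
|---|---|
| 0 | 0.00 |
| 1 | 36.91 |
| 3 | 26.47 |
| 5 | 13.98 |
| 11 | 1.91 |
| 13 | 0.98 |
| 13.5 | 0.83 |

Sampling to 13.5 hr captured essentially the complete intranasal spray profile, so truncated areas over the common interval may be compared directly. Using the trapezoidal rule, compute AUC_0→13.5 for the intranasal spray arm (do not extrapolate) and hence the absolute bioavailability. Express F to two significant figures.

F = 0.75

Trapezoidal AUC_0→13.5 (intranasal spray):
  [0→1]: (0.00+36.91)/2 × 1 = 18.455
  [1→3]: (36.91+26.47)/2 × 2 = 63.38
  [3→5]: (26.47+13.98)/2 × 2 = 40.45
  [5→11]: (13.98+1.91)/2 × 6 = 47.67
  [11→13]: (1.91+0.98)/2 × 2 = 2.89
  [13→13.5]: (0.98+0.83)/2 × 0.5 = 0.4525
  Sum = 173.2975 mg/L·hr
F = (AUC_ev/D_ev)/(AUC_iv/D_iv) = (173.2975/200)/(116/100) = 0.8664875/1.16 = 0.7470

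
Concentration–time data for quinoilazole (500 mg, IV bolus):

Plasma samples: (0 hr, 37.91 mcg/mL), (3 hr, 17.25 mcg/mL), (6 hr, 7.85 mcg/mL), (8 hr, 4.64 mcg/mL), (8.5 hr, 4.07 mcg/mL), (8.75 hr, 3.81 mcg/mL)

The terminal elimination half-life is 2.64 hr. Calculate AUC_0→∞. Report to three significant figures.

AUC = 151 mcg/mL·hr

Trapezoidal AUC_0→8.75:
  [0→3]: (37.91+17.25)/2 × 3 = 82.74
  [3→6]: (17.25+7.85)/2 × 3 = 37.65
  [6→8]: (7.85+4.64)/2 × 2 = 12.49
  [8→8.5]: (4.64+4.07)/2 × 0.5 = 2.1775
  [8.5→8.75]: (4.07+3.81)/2 × 0.25 = 0.985
  Sum = 136.0425 mcg/mL·hr
k_e = ln2 / t½ = 0.693147 / 2.64 = 0.2626 hr^-1
Extrapolated tail: C_last / k_e = 3.81 / 0.2626 = 14.509
AUC_0→∞ = 136.0425 + 14.509 = 150.5515 mcg/mL·hr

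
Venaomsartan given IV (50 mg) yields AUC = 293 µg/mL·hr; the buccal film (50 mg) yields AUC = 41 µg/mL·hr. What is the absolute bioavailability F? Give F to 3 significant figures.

F = (AUC_ev / D_ev) / (AUC_iv / D_iv)
  = (41/50) / (293/50)
  = 0.82 / 5.86 = 0.1399

F = 0.140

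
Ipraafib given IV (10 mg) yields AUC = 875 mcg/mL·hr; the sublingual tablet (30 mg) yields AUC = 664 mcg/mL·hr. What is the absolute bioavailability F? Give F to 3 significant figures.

F = (AUC_ev / D_ev) / (AUC_iv / D_iv)
  = (664/30) / (875/10)
  = 22.1333 / 87.5 = 0.2530

F = 0.253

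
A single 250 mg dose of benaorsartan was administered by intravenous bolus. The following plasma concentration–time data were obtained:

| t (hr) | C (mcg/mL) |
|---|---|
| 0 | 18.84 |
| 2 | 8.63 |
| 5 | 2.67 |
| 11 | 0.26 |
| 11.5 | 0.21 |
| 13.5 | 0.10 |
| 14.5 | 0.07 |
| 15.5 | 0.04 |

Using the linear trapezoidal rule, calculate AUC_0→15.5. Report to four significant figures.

Trapezoidal AUC_0→15.5:
  [0→2]: (18.84+8.63)/2 × 2 = 27.47
  [2→5]: (8.63+2.67)/2 × 3 = 16.95
  [5→11]: (2.67+0.26)/2 × 6 = 8.79
  [11→11.5]: (0.26+0.21)/2 × 0.5 = 0.1175
  [11.5→13.5]: (0.21+0.10)/2 × 2 = 0.31
  [13.5→14.5]: (0.10+0.07)/2 × 1 = 0.085
  [14.5→15.5]: (0.07+0.04)/2 × 1 = 0.055
  Sum = 53.7775 mcg/mL·hr

AUC = 53.78 mcg/mL·hr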